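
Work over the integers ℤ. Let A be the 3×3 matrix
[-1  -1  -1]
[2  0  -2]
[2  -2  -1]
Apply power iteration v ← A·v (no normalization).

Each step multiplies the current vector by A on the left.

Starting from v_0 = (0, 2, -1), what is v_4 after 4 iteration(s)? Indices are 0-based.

v_0 = (0, 2, -1).
v_1 = A·v_0 = (-1, 2, -3).
v_2 = A·v_1 = (2, 4, -3).
v_3 = A·v_2 = (-3, 10, -1).
v_4 = A·v_3 = (-6, -4, -25).

v_4 = (-6, -4, -25)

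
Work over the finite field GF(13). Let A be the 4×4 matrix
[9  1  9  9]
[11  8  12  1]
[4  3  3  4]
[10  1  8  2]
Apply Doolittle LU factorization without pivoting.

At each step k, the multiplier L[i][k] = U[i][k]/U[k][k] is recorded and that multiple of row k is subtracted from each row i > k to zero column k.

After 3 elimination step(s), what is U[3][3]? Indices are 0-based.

U[3][3] = 9

Step 1: pivot at (0,0) is 9.
  row1 ← row1 − (7)·row0  ⇒  L[1][0]=7, U row1=(0, 1, 1, 3)
  row2 ← row2 − (12)·row0  ⇒  L[2][0]=12, U row2=(0, 4, 12, 0)
  row3 ← row3 − (4)·row0  ⇒  L[3][0]=4, U row3=(0, 10, 11, 5)
Step 2: pivot at (1,1) is 1.
  row2 ← row2 − (4)·row1  ⇒  L[2][1]=4, U row2=(0, 0, 8, 1)
  row3 ← row3 − (10)·row1  ⇒  L[3][1]=10, U row3=(0, 0, 1, 1)
Step 3: pivot at (2,2) is 8.
  row3 ← row3 − (5)·row2  ⇒  L[3][2]=5, U row3=(0, 0, 0, 9)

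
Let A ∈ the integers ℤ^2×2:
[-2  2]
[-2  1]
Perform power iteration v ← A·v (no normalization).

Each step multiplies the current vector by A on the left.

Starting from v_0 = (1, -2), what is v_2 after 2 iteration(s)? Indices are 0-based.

v_0 = (1, -2).
v_1 = A·v_0 = (-6, -4).
v_2 = A·v_1 = (4, 8).

v_2 = (4, 8)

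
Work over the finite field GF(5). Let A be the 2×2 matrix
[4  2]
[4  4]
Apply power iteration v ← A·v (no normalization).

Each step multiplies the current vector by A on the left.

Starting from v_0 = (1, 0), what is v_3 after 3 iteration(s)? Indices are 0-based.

v_0 = (1, 0).
v_1 = A·v_0 = (4, 4).
v_2 = A·v_1 = (4, 2).
v_3 = A·v_2 = (0, 4).

v_3 = (0, 4)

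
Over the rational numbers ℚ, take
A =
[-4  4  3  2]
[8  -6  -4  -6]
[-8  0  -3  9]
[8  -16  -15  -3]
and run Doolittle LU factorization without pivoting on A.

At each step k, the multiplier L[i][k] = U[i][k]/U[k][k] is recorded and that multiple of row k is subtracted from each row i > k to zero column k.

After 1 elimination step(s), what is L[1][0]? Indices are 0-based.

[col 0] pivot -4
  R1 -= -2*R0 → (0, 2, 2, -2)  (L[1][0] := -2)
  R2 -= 2*R0 → (0, -8, -9, 5)  (L[2][0] := 2)
  R3 -= -2*R0 → (0, -8, -9, 1)  (L[3][0] := -2)

L[1][0] = -2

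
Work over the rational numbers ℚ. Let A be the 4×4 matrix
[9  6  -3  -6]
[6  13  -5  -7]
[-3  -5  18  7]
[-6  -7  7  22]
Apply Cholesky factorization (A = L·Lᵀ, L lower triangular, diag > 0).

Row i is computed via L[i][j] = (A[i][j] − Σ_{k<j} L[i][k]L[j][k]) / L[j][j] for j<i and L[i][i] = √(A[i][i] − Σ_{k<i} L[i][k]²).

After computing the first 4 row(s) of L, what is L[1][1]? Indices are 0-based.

L[1][1] = 3

Step 1: L[0][0] = √(9) = 3.
  L[1][0] = (6) / L[0][0] = 2.
Step 2: L[1][1] = √(9) = 3.
  L[2][0] = (-3) / L[0][0] = -1.
  L[2][1] = (-3) / L[1][1] = -1.
Step 3: L[2][2] = √(16) = 4.
  L[3][0] = (-6) / L[0][0] = -2.
  L[3][1] = (-3) / L[1][1] = -1.
  L[3][2] = (4) / L[2][2] = 1.
Step 4: L[3][3] = √(16) = 4.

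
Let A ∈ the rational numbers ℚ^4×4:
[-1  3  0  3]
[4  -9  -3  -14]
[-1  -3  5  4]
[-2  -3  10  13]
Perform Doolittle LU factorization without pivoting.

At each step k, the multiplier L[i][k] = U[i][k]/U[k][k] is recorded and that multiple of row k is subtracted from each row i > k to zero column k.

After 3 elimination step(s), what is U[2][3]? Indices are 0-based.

[col 0] pivot -1
  R1 -= -4*R0 → (0, 3, -3, -2)  (L[1][0] := -4)
  R2 -= 1*R0 → (0, -6, 5, 1)  (L[2][0] := 1)
  R3 -= 2*R0 → (0, -9, 10, 7)  (L[3][0] := 2)
[col 1] pivot 3
  R2 -= -2*R1 → (0, 0, -1, -3)  (L[2][1] := -2)
  R3 -= -3*R1 → (0, 0, 1, 1)  (L[3][1] := -3)
[col 2] pivot -1
  R3 -= -1*R2 → (0, 0, 0, -2)  (L[3][2] := -1)

U[2][3] = -3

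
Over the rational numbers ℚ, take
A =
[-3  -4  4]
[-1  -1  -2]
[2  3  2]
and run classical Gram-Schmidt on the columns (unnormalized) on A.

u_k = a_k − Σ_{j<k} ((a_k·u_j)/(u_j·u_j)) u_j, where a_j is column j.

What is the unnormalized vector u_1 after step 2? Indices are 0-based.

Step 1: u_0 = a_0 = (-3, -1, 2).
Step 2: u_1 = a_1 − (19/14)·u_0 = (1/14, 5/14, 2/7).

u_1 = (1/14, 5/14, 2/7)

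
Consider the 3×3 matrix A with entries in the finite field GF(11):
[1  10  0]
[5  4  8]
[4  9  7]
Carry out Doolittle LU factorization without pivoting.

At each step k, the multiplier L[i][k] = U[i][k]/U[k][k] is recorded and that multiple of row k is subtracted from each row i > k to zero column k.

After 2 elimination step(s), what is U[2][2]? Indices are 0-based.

Step 1: pivot at (0,0) is 1.
  row1 ← row1 − (5)·row0  ⇒  L[1][0]=5, U row1=(0, 9, 8)
  row2 ← row2 − (4)·row0  ⇒  L[2][0]=4, U row2=(0, 2, 7)
Step 2: pivot at (1,1) is 9.
  row2 ← row2 − (10)·row1  ⇒  L[2][1]=10, U row2=(0, 0, 4)

U[2][2] = 4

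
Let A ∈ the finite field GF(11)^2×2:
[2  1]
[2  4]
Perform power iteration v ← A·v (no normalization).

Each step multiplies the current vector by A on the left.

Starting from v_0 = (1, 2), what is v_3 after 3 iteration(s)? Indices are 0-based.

v_3 = (7, 8)

v_0 = (1, 2).
v_1 = A·v_0 = (4, 10).
v_2 = A·v_1 = (7, 4).
v_3 = A·v_2 = (7, 8).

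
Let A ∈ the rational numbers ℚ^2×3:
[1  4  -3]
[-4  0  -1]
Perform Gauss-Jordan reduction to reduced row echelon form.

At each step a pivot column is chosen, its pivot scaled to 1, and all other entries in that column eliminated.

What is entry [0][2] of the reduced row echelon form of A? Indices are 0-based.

M[0][2] = 1/4

step 1: normalize row 0 (÷1) = (1, 4, -3)
  row 1: subtract -4×row0 = (0, 16, -13)
step 2: normalize row 1 (÷16) = (0, 1, -13/16)
  row 0: subtract 4×row1 = (1, 0, 1/4)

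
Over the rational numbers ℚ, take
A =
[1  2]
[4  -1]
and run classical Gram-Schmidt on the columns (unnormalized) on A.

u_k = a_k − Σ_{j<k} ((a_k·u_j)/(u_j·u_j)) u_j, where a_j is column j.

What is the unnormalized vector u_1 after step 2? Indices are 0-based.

Step 1: u_0 = a_0 = (1, 4).
Step 2: u_1 = a_1 − (-2/17)·u_0 = (36/17, -9/17).

u_1 = (36/17, -9/17)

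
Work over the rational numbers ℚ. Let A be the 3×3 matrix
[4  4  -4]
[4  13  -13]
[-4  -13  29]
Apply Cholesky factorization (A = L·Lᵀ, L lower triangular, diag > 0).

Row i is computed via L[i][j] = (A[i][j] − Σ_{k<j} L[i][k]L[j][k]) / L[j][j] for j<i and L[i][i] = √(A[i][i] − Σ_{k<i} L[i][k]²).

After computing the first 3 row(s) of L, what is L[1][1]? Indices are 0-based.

L[1][1] = 3

Step 1: L[0][0] = √(4) = 2.
  L[1][0] = (4) / L[0][0] = 2.
Step 2: L[1][1] = √(9) = 3.
  L[2][0] = (-4) / L[0][0] = -2.
  L[2][1] = (-9) / L[1][1] = -3.
Step 3: L[2][2] = √(16) = 4.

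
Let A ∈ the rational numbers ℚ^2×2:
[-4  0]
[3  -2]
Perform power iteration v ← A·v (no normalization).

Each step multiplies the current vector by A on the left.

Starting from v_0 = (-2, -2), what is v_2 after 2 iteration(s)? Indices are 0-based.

v_0 = (-2, -2).
v_1 = A·v_0 = (8, -2).
v_2 = A·v_1 = (-32, 28).

v_2 = (-32, 28)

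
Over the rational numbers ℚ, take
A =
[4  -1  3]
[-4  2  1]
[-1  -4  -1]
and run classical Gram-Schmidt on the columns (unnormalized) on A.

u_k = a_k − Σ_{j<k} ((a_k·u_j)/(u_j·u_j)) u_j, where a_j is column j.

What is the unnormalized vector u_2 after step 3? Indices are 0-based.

Step 1: u_0 = a_0 = (4, -4, -1).
Step 2: u_1 = a_1 − (-8/33)·u_0 = (-1/33, 34/33, -140/33).
Step 3: u_2 = a_2 − (3/11)·u_0 − (171/629)·u_1 = (1206/629, 67/37, 268/629).

u_2 = (1206/629, 67/37, 268/629)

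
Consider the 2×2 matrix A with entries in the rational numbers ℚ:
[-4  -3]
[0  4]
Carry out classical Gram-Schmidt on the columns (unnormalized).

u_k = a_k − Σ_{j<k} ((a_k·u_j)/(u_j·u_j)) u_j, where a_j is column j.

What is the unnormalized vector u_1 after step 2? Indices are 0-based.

Step 1: u_0 = a_0 = (-4, 0).
Step 2: u_1 = a_1 − (3/4)·u_0 = (0, 4).

u_1 = (0, 4)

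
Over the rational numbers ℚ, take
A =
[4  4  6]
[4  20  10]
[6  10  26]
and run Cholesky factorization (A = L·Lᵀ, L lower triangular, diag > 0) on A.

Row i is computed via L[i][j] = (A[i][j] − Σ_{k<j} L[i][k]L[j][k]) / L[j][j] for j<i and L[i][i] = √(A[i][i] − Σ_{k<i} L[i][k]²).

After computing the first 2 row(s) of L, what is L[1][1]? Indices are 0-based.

L[1][1] = 4

Step 1: L[0][0] = √(4) = 2.
  L[1][0] = (4) / L[0][0] = 2.
Step 2: L[1][1] = √(16) = 4.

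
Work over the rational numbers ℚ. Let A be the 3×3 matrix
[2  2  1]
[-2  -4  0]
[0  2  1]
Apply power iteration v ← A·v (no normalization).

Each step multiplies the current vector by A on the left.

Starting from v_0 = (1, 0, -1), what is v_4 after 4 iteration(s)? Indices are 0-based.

v_4 = (-27, 70, -29)

v_0 = (1, 0, -1).
v_1 = A·v_0 = (1, -2, -1).
v_2 = A·v_1 = (-3, 6, -5).
v_3 = A·v_2 = (1, -18, 7).
v_4 = A·v_3 = (-27, 70, -29).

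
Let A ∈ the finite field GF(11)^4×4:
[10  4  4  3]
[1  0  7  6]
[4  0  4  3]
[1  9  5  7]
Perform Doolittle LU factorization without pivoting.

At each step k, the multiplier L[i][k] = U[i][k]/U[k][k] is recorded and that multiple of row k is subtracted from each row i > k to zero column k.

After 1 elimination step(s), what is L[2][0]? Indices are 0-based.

L[2][0] = 7

[col 0] pivot 10
  R1 -= 10*R0 → (0, 4, 0, 9)  (L[1][0] := 10)
  R2 -= 7*R0 → (0, 5, 9, 4)  (L[2][0] := 7)
  R3 -= 10*R0 → (0, 2, 9, 10)  (L[3][0] := 10)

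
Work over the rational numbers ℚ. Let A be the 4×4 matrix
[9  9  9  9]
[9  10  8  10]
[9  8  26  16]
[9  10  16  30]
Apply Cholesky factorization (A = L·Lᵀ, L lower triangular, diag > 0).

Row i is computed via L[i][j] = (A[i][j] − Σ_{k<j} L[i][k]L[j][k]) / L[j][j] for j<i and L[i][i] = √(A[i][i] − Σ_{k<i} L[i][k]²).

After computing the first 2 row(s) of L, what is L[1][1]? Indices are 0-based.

L[1][1] = 1

Step 1: L[0][0] = √(9) = 3.
  L[1][0] = (9) / L[0][0] = 3.
Step 2: L[1][1] = √(1) = 1.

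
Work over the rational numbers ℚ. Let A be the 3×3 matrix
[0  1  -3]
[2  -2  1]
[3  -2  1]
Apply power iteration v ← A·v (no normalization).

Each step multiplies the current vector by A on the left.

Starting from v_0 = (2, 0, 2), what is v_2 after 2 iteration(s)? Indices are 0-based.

v_2 = (-18, -16, -22)

v_0 = (2, 0, 2).
v_1 = A·v_0 = (-6, 6, 8).
v_2 = A·v_1 = (-18, -16, -22).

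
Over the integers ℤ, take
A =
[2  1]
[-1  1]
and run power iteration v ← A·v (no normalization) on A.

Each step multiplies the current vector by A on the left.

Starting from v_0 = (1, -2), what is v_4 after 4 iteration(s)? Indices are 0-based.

v_4 = (-18, 9)

v_0 = (1, -2).
v_1 = A·v_0 = (0, -3).
v_2 = A·v_1 = (-3, -3).
v_3 = A·v_2 = (-9, 0).
v_4 = A·v_3 = (-18, 9).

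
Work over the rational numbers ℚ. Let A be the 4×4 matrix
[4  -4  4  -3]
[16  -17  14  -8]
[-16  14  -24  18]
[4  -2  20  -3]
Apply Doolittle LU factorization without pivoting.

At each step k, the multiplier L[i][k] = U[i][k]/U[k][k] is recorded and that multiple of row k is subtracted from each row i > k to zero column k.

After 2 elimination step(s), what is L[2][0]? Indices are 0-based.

[col 0] pivot 4
  R1 -= 4*R0 → (0, -1, -2, 4)  (L[1][0] := 4)
  R2 -= -4*R0 → (0, -2, -8, 6)  (L[2][0] := -4)
  R3 -= 1*R0 → (0, 2, 16, 0)  (L[3][0] := 1)
[col 1] pivot -1
  R2 -= 2*R1 → (0, 0, -4, -2)  (L[2][1] := 2)
  R3 -= -2*R1 → (0, 0, 12, 8)  (L[3][1] := -2)

L[2][0] = -4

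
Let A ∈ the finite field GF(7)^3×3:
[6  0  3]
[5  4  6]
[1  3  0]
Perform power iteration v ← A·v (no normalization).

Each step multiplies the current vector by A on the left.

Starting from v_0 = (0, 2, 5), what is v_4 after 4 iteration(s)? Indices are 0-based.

v_4 = (4, 1, 6)

v_0 = (0, 2, 5).
v_1 = A·v_0 = (1, 3, 6).
v_2 = A·v_1 = (3, 4, 3).
v_3 = A·v_2 = (6, 0, 1).
v_4 = A·v_3 = (4, 1, 6).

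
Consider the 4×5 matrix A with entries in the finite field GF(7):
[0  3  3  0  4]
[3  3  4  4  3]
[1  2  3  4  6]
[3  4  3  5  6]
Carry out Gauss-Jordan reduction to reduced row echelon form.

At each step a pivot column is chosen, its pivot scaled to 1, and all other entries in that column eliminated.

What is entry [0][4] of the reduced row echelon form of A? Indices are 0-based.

M[0][4] = 6

[1] R0 <-> R1
[1] R0 /= 3  ⇒  (1, 1, 6, 6, 1)
     R2 -= 1·R0  ⇒  (0, 1, 4, 5, 5)
     R3 -= 3·R0  ⇒  (0, 1, 6, 1, 3)
[2] R1 /= 3  ⇒  (0, 1, 1, 0, 6)
     R0 -= 1·R1  ⇒  (1, 0, 5, 6, 2)
     R2 -= 1·R1  ⇒  (0, 0, 3, 5, 6)
     R3 -= 1·R1  ⇒  (0, 0, 5, 1, 4)
[3] R2 /= 3  ⇒  (0, 0, 1, 4, 2)
     R0 -= 5·R2  ⇒  (1, 0, 0, 0, 6)
     R1 -= 1·R2  ⇒  (0, 1, 0, 3, 4)
     R3 -= 5·R2  ⇒  (0, 0, 0, 2, 1)
[4] R3 /= 2  ⇒  (0, 0, 0, 1, 4)
     R1 -= 3·R3  ⇒  (0, 1, 0, 0, 6)
     R2 -= 4·R3  ⇒  (0, 0, 1, 0, 0)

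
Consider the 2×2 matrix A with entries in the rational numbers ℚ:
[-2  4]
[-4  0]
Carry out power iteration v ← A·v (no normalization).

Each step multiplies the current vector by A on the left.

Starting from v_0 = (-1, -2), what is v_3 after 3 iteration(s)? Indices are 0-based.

v_0 = (-1, -2).
v_1 = A·v_0 = (-6, 4).
v_2 = A·v_1 = (28, 24).
v_3 = A·v_2 = (40, -112).

v_3 = (40, -112)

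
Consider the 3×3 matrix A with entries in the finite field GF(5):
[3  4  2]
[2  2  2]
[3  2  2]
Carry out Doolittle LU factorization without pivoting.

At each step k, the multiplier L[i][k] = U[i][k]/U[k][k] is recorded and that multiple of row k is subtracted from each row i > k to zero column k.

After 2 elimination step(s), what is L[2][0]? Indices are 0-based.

L[2][0] = 1

k=0: U[0][0]=3
  eliminate (1,0): mult=4, new row 1: (0, 1, 4); set L[1][0]=4
  eliminate (2,0): mult=1, new row 2: (0, 3, 0); set L[2][0]=1
k=1: U[1][1]=1
  eliminate (2,1): mult=3, new row 2: (0, 0, 3); set L[2][1]=3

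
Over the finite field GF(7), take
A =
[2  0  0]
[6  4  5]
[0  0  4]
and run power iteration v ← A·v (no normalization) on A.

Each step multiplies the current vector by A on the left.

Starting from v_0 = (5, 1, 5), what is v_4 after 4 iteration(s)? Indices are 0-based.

v_4 = (3, 1, 6)

v_0 = (5, 1, 5).
v_1 = A·v_0 = (3, 3, 6).
v_2 = A·v_1 = (6, 4, 3).
v_3 = A·v_2 = (5, 4, 5).
v_4 = A·v_3 = (3, 1, 6).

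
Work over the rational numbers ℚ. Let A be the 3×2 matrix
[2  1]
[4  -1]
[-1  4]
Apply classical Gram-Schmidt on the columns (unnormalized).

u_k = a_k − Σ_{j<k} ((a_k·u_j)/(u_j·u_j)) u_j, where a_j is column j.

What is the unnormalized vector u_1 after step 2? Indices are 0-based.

Step 1: u_0 = a_0 = (2, 4, -1).
Step 2: u_1 = a_1 − (-2/7)·u_0 = (11/7, 1/7, 26/7).

u_1 = (11/7, 1/7, 26/7)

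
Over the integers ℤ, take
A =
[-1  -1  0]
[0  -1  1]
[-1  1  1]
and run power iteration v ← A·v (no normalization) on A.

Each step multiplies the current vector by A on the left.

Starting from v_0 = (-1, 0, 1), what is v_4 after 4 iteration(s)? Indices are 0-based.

v_4 = (-2, 4, 5)

v_0 = (-1, 0, 1).
v_1 = A·v_0 = (1, 1, 2).
v_2 = A·v_1 = (-2, 1, 2).
v_3 = A·v_2 = (1, 1, 5).
v_4 = A·v_3 = (-2, 4, 5).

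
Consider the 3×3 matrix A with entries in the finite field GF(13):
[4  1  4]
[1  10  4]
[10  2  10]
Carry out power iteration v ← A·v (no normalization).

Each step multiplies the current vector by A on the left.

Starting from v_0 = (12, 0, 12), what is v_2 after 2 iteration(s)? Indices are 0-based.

v_2 = (0, 5, 9)

v_0 = (12, 0, 12).
v_1 = A·v_0 = (5, 8, 6).
v_2 = A·v_1 = (0, 5, 9).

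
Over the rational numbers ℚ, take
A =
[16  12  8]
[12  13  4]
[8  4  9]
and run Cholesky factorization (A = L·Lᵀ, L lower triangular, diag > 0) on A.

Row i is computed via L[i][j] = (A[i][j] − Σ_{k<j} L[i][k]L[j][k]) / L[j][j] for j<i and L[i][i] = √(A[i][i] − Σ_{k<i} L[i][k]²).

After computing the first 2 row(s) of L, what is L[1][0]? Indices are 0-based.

Step 1: L[0][0] = √(16) = 4.
  L[1][0] = (12) / L[0][0] = 3.
Step 2: L[1][1] = √(4) = 2.

L[1][0] = 3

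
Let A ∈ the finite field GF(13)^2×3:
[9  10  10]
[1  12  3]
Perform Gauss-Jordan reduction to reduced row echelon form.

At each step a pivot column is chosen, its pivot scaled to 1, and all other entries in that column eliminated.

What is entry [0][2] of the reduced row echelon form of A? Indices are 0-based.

M[0][2] = 11

pivot(0,0)=9: scale R0 → (1, 4, 4)
  clear (1,0): R1 −= (1)R0 → (0, 8, 12)
pivot(1,1)=8: scale R1 → (0, 1, 8)
  clear (0,1): R0 −= (4)R1 → (1, 0, 11)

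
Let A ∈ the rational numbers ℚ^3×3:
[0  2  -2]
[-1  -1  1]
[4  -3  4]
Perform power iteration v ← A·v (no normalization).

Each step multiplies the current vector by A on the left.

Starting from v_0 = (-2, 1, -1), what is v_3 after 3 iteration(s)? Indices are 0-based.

v_0 = (-2, 1, -1).
v_1 = A·v_0 = (4, 0, -15).
v_2 = A·v_1 = (30, -19, -44).
v_3 = A·v_2 = (50, -55, 1).

v_3 = (50, -55, 1)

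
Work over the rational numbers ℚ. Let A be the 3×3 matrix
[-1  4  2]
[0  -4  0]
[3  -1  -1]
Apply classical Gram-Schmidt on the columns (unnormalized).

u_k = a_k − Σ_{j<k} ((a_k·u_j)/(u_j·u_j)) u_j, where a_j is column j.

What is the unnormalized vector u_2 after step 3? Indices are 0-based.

u_2 = (240/281, 220/281, 80/281)

Step 1: u_0 = a_0 = (-1, 0, 3).
Step 2: u_1 = a_1 − (-7/10)·u_0 = (33/10, -4, 11/10).
Step 3: u_2 = a_2 − (-1/2)·u_0 − (55/281)·u_1 = (240/281, 220/281, 80/281).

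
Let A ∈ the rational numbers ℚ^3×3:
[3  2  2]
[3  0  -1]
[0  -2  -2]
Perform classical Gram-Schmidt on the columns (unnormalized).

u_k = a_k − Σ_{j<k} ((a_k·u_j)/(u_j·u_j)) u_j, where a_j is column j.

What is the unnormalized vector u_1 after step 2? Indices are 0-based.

Step 1: u_0 = a_0 = (3, 3, 0).
Step 2: u_1 = a_1 − (1/3)·u_0 = (1, -1, -2).

u_1 = (1, -1, -2)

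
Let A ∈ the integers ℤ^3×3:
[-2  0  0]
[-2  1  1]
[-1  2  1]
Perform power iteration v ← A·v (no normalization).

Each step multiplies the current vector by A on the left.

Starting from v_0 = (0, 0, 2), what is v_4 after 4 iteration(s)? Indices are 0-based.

v_0 = (0, 0, 2).
v_1 = A·v_0 = (0, 2, 2).
v_2 = A·v_1 = (0, 4, 6).
v_3 = A·v_2 = (0, 10, 14).
v_4 = A·v_3 = (0, 24, 34).

v_4 = (0, 24, 34)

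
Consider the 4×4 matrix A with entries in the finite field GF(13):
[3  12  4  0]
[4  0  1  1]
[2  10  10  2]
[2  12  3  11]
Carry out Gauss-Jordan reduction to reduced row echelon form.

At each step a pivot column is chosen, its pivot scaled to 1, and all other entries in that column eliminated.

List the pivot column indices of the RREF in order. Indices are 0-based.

pivot columns: 0, 1, 2

[1] R0 /= 3  ⇒  (1, 4, 10, 0)
     R1 -= 4·R0  ⇒  (0, 10, 0, 1)
     R2 -= 2·R0  ⇒  (0, 2, 3, 2)
     R3 -= 2·R0  ⇒  (0, 4, 9, 11)
[2] R1 /= 10  ⇒  (0, 1, 0, 4)
     R0 -= 4·R1  ⇒  (1, 0, 10, 10)
     R2 -= 2·R1  ⇒  (0, 0, 3, 7)
     R3 -= 4·R1  ⇒  (0, 0, 9, 8)
[3] R2 /= 3  ⇒  (0, 0, 1, 11)
     R0 -= 10·R2  ⇒  (1, 0, 0, 4)
     R3 -= 9·R2  ⇒  (0, 0, 0, 0)
column 3 empty below row 3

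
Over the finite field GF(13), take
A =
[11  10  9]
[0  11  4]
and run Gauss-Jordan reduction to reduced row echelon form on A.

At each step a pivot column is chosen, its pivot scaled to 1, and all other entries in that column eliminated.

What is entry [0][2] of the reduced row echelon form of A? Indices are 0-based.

M[0][2] = 5

pivot(0,0)=11: scale R0 → (1, 8, 2)
pivot(1,1)=11: scale R1 → (0, 1, 11)
  clear (0,1): R0 −= (8)R1 → (1, 0, 5)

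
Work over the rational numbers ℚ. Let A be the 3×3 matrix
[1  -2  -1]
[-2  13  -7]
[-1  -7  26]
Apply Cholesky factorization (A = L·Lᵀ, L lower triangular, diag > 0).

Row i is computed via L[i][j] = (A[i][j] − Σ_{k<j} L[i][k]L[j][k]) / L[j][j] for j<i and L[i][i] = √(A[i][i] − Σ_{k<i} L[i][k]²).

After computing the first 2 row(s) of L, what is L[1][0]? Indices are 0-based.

Step 1: L[0][0] = √(1) = 1.
  L[1][0] = (-2) / L[0][0] = -2.
Step 2: L[1][1] = √(9) = 3.

L[1][0] = -2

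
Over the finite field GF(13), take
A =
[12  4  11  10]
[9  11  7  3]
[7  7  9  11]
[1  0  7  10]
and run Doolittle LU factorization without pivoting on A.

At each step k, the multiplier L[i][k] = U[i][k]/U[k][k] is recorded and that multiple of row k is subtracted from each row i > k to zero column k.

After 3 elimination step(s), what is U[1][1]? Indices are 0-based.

[col 0] pivot 12
  R1 -= 4*R0 → (0, 8, 2, 2)  (L[1][0] := 4)
  R2 -= 6*R0 → (0, 9, 8, 3)  (L[2][0] := 6)
  R3 -= 12*R0 → (0, 4, 5, 7)  (L[3][0] := 12)
[col 1] pivot 8
  R2 -= 6*R1 → (0, 0, 9, 4)  (L[2][1] := 6)
  R3 -= 7*R1 → (0, 0, 4, 6)  (L[3][1] := 7)
[col 2] pivot 9
  R3 -= 12*R2 → (0, 0, 0, 10)  (L[3][2] := 12)

U[1][1] = 8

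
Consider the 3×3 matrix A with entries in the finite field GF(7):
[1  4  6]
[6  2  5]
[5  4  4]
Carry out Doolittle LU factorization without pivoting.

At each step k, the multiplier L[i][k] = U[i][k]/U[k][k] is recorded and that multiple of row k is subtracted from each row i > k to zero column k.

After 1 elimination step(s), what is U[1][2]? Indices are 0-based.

Step 1: pivot at (0,0) is 1.
  row1 ← row1 − (6)·row0  ⇒  L[1][0]=6, U row1=(0, 6, 4)
  row2 ← row2 − (5)·row0  ⇒  L[2][0]=5, U row2=(0, 5, 2)

U[1][2] = 4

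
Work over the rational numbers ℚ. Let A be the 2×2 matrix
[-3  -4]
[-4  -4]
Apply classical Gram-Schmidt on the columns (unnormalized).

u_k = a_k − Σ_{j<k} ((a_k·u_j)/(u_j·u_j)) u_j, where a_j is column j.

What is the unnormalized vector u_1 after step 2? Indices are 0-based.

Step 1: u_0 = a_0 = (-3, -4).
Step 2: u_1 = a_1 − (28/25)·u_0 = (-16/25, 12/25).

u_1 = (-16/25, 12/25)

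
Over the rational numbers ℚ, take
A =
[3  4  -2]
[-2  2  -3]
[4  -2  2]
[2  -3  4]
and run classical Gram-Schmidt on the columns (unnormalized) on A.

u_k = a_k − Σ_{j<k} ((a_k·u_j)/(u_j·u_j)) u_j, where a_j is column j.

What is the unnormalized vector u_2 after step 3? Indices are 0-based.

Step 1: u_0 = a_0 = (3, -2, 4, 2).
Step 2: u_1 = a_1 − (-2/11)·u_0 = (50/11, 18/11, -14/11, -29/11).
Step 3: u_2 = a_2 − (16/33)·u_0 − (-298/351)·u_1 = (142/351, -25/39, -358/351, 278/351).

u_2 = (142/351, -25/39, -358/351, 278/351)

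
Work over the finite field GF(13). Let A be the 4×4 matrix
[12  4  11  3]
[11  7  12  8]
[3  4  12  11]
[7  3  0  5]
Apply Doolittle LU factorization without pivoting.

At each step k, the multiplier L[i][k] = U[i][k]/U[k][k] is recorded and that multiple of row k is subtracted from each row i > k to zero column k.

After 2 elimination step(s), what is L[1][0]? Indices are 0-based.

[col 0] pivot 12
  R1 -= 2*R0 → (0, 12, 3, 2)  (L[1][0] := 2)
  R2 -= 10*R0 → (0, 3, 6, 7)  (L[2][0] := 10)
  R3 -= 6*R0 → (0, 5, 12, 0)  (L[3][0] := 6)
[col 1] pivot 12
  R2 -= 10*R1 → (0, 0, 2, 0)  (L[2][1] := 10)
  R3 -= 8*R1 → (0, 0, 1, 10)  (L[3][1] := 8)

L[1][0] = 2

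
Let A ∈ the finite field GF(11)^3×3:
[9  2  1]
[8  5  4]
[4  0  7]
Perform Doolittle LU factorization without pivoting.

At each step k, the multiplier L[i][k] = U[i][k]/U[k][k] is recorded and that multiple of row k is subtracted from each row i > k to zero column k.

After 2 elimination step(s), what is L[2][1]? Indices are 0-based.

L[2][1] = 2

k=0: U[0][0]=9
  eliminate (1,0): mult=7, new row 1: (0, 2, 8); set L[1][0]=7
  eliminate (2,0): mult=9, new row 2: (0, 4, 9); set L[2][0]=9
k=1: U[1][1]=2
  eliminate (2,1): mult=2, new row 2: (0, 0, 4); set L[2][1]=2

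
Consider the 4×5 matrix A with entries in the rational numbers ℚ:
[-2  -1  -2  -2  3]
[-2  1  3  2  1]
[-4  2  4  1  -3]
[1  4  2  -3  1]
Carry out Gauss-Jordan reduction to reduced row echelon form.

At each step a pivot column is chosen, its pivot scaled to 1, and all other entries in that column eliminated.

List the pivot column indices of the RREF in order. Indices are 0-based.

pivot columns: 0, 1, 2, 3

step 1: normalize row 0 (÷-2) = (1, 1/2, 1, 1, -3/2)
  row 1: subtract -2×row0 = (0, 2, 5, 4, -2)
  row 2: subtract -4×row0 = (0, 4, 8, 5, -9)
  row 3: subtract 1×row0 = (0, 7/2, 1, -4, 5/2)
step 2: normalize row 1 (÷2) = (0, 1, 5/2, 2, -1)
  row 0: subtract 1/2×row1 = (1, 0, -1/4, 0, -1)
  row 2: subtract 4×row1 = (0, 0, -2, -3, -5)
  row 3: subtract 7/2×row1 = (0, 0, -31/4, -11, 6)
step 3: normalize row 2 (÷-2) = (0, 0, 1, 3/2, 5/2)
  row 0: subtract -1/4×row2 = (1, 0, 0, 3/8, -3/8)
  row 1: subtract 5/2×row2 = (0, 1, 0, -7/4, -29/4)
  row 3: subtract -31/4×row2 = (0, 0, 0, 5/8, 203/8)
step 4: normalize row 3 (÷5/8) = (0, 0, 0, 1, 203/5)
  row 0: subtract 3/8×row3 = (1, 0, 0, 0, -78/5)
  row 1: subtract -7/4×row3 = (0, 1, 0, 0, 319/5)
  row 2: subtract 3/2×row3 = (0, 0, 1, 0, -292/5)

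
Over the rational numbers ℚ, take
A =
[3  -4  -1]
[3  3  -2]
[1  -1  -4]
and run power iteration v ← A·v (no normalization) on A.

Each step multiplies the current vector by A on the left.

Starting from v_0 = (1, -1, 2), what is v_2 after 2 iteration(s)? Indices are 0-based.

v_0 = (1, -1, 2).
v_1 = A·v_0 = (5, -4, -6).
v_2 = A·v_1 = (37, 15, 33).

v_2 = (37, 15, 33)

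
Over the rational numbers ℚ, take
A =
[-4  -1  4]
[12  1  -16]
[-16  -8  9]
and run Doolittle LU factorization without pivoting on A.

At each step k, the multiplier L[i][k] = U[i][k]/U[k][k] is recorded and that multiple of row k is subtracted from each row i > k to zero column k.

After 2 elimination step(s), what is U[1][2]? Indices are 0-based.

Step 1: pivot at (0,0) is -4.
  row1 ← row1 − (-3)·row0  ⇒  L[1][0]=-3, U row1=(0, -2, -4)
  row2 ← row2 − (4)·row0  ⇒  L[2][0]=4, U row2=(0, -4, -7)
Step 2: pivot at (1,1) is -2.
  row2 ← row2 − (2)·row1  ⇒  L[2][1]=2, U row2=(0, 0, 1)

U[1][2] = -4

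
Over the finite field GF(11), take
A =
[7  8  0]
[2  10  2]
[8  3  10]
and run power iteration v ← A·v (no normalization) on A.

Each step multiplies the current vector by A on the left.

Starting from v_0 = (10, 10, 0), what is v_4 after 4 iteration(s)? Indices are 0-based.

v_4 = (9, 5, 1)

v_0 = (10, 10, 0).
v_1 = A·v_0 = (7, 10, 0).
v_2 = A·v_1 = (8, 4, 9).
v_3 = A·v_2 = (0, 8, 1).
v_4 = A·v_3 = (9, 5, 1).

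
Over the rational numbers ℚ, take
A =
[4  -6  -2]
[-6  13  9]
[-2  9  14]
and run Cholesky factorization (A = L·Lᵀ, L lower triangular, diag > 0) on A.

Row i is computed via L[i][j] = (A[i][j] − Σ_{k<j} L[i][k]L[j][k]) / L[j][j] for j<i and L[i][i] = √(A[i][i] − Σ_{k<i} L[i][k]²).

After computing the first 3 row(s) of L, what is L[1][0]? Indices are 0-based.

Step 1: L[0][0] = √(4) = 2.
  L[1][0] = (-6) / L[0][0] = -3.
Step 2: L[1][1] = √(4) = 2.
  L[2][0] = (-2) / L[0][0] = -1.
  L[2][1] = (6) / L[1][1] = 3.
Step 3: L[2][2] = √(4) = 2.

L[1][0] = -3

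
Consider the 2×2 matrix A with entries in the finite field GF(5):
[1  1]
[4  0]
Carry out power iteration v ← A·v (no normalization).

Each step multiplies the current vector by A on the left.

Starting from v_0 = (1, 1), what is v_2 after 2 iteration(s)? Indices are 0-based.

v_0 = (1, 1).
v_1 = A·v_0 = (2, 4).
v_2 = A·v_1 = (1, 3).

v_2 = (1, 3)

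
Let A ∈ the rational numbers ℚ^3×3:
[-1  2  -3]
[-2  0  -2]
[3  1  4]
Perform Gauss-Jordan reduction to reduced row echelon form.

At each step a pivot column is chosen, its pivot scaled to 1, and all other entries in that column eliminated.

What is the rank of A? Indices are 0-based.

rank = 3

pivot(0,0)=-1: scale R0 → (1, -2, 3)
  clear (1,0): R1 −= (-2)R0 → (0, -4, 4)
  clear (2,0): R2 −= (3)R0 → (0, 7, -5)
pivot(1,1)=-4: scale R1 → (0, 1, -1)
  clear (0,1): R0 −= (-2)R1 → (1, 0, 1)
  clear (2,1): R2 −= (7)R1 → (0, 0, 2)
pivot(2,2)=2: scale R2 → (0, 0, 1)
  clear (0,2): R0 −= (1)R2 → (1, 0, 0)
  clear (1,2): R1 −= (-1)R2 → (0, 1, 0)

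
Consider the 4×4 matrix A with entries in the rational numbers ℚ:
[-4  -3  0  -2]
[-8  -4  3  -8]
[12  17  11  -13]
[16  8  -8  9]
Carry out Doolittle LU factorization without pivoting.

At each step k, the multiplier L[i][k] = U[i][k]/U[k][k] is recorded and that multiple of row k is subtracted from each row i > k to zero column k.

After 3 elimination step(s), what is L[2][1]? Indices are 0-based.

L[2][1] = 4

Step 1: pivot at (0,0) is -4.
  row1 ← row1 − (2)·row0  ⇒  L[1][0]=2, U row1=(0, 2, 3, -4)
  row2 ← row2 − (-3)·row0  ⇒  L[2][0]=-3, U row2=(0, 8, 11, -19)
  row3 ← row3 − (-4)·row0  ⇒  L[3][0]=-4, U row3=(0, -4, -8, 1)
Step 2: pivot at (1,1) is 2.
  row2 ← row2 − (4)·row1  ⇒  L[2][1]=4, U row2=(0, 0, -1, -3)
  row3 ← row3 − (-2)·row1  ⇒  L[3][1]=-2, U row3=(0, 0, -2, -7)
Step 3: pivot at (2,2) is -1.
  row3 ← row3 − (2)·row2  ⇒  L[3][2]=2, U row3=(0, 0, 0, -1)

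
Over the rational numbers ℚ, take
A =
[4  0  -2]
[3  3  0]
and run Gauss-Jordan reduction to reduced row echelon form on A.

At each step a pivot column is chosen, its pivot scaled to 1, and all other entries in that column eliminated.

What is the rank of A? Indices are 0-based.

rank = 2

step 1: normalize row 0 (÷4) = (1, 0, -1/2)
  row 1: subtract 3×row0 = (0, 3, 3/2)
step 2: normalize row 1 (÷3) = (0, 1, 1/2)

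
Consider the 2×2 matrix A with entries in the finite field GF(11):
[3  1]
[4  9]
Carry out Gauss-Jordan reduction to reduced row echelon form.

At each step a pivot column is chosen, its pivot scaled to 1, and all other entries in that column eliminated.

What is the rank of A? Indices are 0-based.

rank = 2

[1] R0 /= 3  ⇒  (1, 4)
     R1 -= 4·R0  ⇒  (0, 4)
[2] R1 /= 4  ⇒  (0, 1)
     R0 -= 4·R1  ⇒  (1, 0)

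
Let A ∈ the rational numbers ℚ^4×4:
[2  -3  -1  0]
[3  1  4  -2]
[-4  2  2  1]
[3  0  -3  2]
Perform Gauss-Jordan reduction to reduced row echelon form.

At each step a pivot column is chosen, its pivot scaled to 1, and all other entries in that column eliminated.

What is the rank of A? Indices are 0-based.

rank = 4

[1] R0 /= 2  ⇒  (1, -3/2, -1/2, 0)
     R1 -= 3·R0  ⇒  (0, 11/2, 11/2, -2)
     R2 -= -4·R0  ⇒  (0, -4, 0, 1)
     R3 -= 3·R0  ⇒  (0, 9/2, -3/2, 2)
[2] R1 /= 11/2  ⇒  (0, 1, 1, -4/11)
     R0 -= -3/2·R1  ⇒  (1, 0, 1, -6/11)
     R2 -= -4·R1  ⇒  (0, 0, 4, -5/11)
     R3 -= 9/2·R1  ⇒  (0, 0, -6, 40/11)
[3] R2 /= 4  ⇒  (0, 0, 1, -5/44)
     R0 -= 1·R2  ⇒  (1, 0, 0, -19/44)
     R1 -= 1·R2  ⇒  (0, 1, 0, -1/4)
     R3 -= -6·R2  ⇒  (0, 0, 0, 65/22)
[4] R3 /= 65/22  ⇒  (0, 0, 0, 1)
     R0 -= -19/44·R3  ⇒  (1, 0, 0, 0)
     R1 -= -1/4·R3  ⇒  (0, 1, 0, 0)
     R2 -= -5/44·R3  ⇒  (0, 0, 1, 0)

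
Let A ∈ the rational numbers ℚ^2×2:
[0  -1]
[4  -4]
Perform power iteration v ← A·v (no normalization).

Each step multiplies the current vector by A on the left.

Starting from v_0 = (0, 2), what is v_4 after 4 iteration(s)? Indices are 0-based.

v_4 = (64, 160)

v_0 = (0, 2).
v_1 = A·v_0 = (-2, -8).
v_2 = A·v_1 = (8, 24).
v_3 = A·v_2 = (-24, -64).
v_4 = A·v_3 = (64, 160).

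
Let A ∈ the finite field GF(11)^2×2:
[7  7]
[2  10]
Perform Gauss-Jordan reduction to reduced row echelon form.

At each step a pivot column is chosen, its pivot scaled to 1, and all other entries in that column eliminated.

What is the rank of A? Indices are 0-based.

rank = 2

[1] R0 /= 7  ⇒  (1, 1)
     R1 -= 2·R0  ⇒  (0, 8)
[2] R1 /= 8  ⇒  (0, 1)
     R0 -= 1·R1  ⇒  (1, 0)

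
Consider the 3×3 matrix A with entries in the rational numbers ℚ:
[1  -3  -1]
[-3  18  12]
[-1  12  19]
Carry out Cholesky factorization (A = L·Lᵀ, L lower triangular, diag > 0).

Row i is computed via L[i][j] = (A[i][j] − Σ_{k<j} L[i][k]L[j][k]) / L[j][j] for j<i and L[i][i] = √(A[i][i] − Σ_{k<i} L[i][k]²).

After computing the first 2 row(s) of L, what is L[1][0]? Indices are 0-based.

L[1][0] = -3

Step 1: L[0][0] = √(1) = 1.
  L[1][0] = (-3) / L[0][0] = -3.
Step 2: L[1][1] = √(9) = 3.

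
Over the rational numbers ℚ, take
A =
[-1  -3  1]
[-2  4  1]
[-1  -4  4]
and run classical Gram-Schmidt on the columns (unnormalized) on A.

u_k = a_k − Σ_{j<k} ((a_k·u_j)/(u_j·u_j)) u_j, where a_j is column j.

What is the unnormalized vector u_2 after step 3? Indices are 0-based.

Step 1: u_0 = a_0 = (-1, -2, -1).
Step 2: u_1 = a_1 − (-1/6)·u_0 = (-19/6, 11/3, -25/6).
Step 3: u_2 = a_2 − (-7/6)·u_0 − (-97/245)·u_1 = (-348/245, 29/245, 58/49).

u_2 = (-348/245, 29/245, 58/49)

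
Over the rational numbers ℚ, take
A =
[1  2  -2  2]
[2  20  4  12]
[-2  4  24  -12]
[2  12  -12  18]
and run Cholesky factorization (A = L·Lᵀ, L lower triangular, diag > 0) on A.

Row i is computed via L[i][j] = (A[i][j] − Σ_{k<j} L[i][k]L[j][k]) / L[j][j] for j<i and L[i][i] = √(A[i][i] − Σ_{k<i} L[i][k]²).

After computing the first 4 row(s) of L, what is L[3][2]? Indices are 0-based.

Step 1: L[0][0] = √(1) = 1.
  L[1][0] = (2) / L[0][0] = 2.
Step 2: L[1][1] = √(16) = 4.
  L[2][0] = (-2) / L[0][0] = -2.
  L[2][1] = (8) / L[1][1] = 2.
Step 3: L[2][2] = √(16) = 4.
  L[3][0] = (2) / L[0][0] = 2.
  L[3][1] = (8) / L[1][1] = 2.
  L[3][2] = (-12) / L[2][2] = -3.
Step 4: L[3][3] = √(1) = 1.

L[3][2] = -3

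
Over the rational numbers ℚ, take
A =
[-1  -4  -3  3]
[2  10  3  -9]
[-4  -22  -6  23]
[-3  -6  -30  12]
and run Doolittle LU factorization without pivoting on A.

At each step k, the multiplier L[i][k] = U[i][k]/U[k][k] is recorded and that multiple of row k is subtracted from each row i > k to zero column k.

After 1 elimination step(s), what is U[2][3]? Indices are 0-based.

Step 1: pivot at (0,0) is -1.
  row1 ← row1 − (-2)·row0  ⇒  L[1][0]=-2, U row1=(0, 2, -3, -3)
  row2 ← row2 − (4)·row0  ⇒  L[2][0]=4, U row2=(0, -6, 6, 11)
  row3 ← row3 − (3)·row0  ⇒  L[3][0]=3, U row3=(0, 6, -21, 3)

U[2][3] = 11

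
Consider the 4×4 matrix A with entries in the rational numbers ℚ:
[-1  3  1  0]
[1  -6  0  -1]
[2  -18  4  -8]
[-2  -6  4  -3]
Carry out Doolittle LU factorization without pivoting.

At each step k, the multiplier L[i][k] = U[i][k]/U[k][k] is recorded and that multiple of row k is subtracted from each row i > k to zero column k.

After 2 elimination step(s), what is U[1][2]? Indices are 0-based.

Step 1: pivot at (0,0) is -1.
  row1 ← row1 − (-1)·row0  ⇒  L[1][0]=-1, U row1=(0, -3, 1, -1)
  row2 ← row2 − (-2)·row0  ⇒  L[2][0]=-2, U row2=(0, -12, 6, -8)
  row3 ← row3 − (2)·row0  ⇒  L[3][0]=2, U row3=(0, -12, 2, -3)
Step 2: pivot at (1,1) is -3.
  row2 ← row2 − (4)·row1  ⇒  L[2][1]=4, U row2=(0, 0, 2, -4)
  row3 ← row3 − (4)·row1  ⇒  L[3][1]=4, U row3=(0, 0, -2, 1)

U[1][2] = 1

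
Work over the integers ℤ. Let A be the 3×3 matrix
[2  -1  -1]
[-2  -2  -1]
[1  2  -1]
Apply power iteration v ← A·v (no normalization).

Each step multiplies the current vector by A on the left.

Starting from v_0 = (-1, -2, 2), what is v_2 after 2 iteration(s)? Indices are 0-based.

v_2 = (-1, 3, 13)

v_0 = (-1, -2, 2).
v_1 = A·v_0 = (-2, 4, -7).
v_2 = A·v_1 = (-1, 3, 13).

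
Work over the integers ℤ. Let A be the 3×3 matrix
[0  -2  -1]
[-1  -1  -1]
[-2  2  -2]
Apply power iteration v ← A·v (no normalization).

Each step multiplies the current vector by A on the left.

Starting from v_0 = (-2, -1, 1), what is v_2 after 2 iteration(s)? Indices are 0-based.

v_2 = (-4, -3, 2)

v_0 = (-2, -1, 1).
v_1 = A·v_0 = (1, 2, 0).
v_2 = A·v_1 = (-4, -3, 2).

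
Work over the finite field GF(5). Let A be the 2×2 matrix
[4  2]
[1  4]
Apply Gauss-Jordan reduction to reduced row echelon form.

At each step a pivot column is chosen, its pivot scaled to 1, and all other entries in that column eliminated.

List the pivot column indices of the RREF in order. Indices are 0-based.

step 1: normalize row 0 (÷4) = (1, 3)
  row 1: subtract 1×row0 = (0, 1)
step 2: normalize row 1 (÷1) = (0, 1)
  row 0: subtract 3×row1 = (1, 0)

pivot columns: 0, 1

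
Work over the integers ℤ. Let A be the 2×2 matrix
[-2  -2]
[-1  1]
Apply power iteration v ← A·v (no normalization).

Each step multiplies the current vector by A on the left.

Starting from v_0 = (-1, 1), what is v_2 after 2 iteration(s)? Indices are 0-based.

v_0 = (-1, 1).
v_1 = A·v_0 = (0, 2).
v_2 = A·v_1 = (-4, 2).

v_2 = (-4, 2)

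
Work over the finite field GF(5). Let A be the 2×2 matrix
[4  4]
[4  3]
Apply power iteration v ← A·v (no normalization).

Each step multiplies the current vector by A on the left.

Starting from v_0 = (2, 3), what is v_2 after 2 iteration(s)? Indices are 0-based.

v_0 = (2, 3).
v_1 = A·v_0 = (0, 2).
v_2 = A·v_1 = (3, 1).

v_2 = (3, 1)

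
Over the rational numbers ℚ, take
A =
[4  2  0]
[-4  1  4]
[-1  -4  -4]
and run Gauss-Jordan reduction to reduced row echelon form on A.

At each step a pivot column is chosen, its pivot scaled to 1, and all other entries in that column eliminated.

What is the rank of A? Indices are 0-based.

rank = 3

step 1: normalize row 0 (÷4) = (1, 1/2, 0)
  row 1: subtract -4×row0 = (0, 3, 4)
  row 2: subtract -1×row0 = (0, -7/2, -4)
step 2: normalize row 1 (÷3) = (0, 1, 4/3)
  row 0: subtract 1/2×row1 = (1, 0, -2/3)
  row 2: subtract -7/2×row1 = (0, 0, 2/3)
step 3: normalize row 2 (÷2/3) = (0, 0, 1)
  row 0: subtract -2/3×row2 = (1, 0, 0)
  row 1: subtract 4/3×row2 = (0, 1, 0)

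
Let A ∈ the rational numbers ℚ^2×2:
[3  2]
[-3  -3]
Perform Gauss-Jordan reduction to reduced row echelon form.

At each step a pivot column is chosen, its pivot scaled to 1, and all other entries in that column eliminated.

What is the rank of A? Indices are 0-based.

rank = 2

[1] R0 /= 3  ⇒  (1, 2/3)
     R1 -= -3·R0  ⇒  (0, -1)
[2] R1 /= -1  ⇒  (0, 1)
     R0 -= 2/3·R1  ⇒  (1, 0)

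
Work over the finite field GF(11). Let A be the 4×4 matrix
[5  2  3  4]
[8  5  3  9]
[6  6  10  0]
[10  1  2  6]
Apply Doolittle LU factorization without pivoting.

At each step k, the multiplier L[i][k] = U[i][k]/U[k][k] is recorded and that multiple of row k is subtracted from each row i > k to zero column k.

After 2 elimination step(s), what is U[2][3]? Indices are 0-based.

U[2][3] = 1

[col 0] pivot 5
  R1 -= 6*R0 → (0, 4, 7, 7)  (L[1][0] := 6)
  R2 -= 10*R0 → (0, 8, 2, 4)  (L[2][0] := 10)
  R3 -= 2*R0 → (0, 8, 7, 9)  (L[3][0] := 2)
[col 1] pivot 4
  R2 -= 2*R1 → (0, 0, 10, 1)  (L[2][1] := 2)
  R3 -= 2*R1 → (0, 0, 4, 6)  (L[3][1] := 2)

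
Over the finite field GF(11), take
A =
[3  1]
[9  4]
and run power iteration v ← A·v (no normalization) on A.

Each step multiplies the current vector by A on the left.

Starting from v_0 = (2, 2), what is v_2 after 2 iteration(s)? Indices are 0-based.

v_0 = (2, 2).
v_1 = A·v_0 = (8, 4).
v_2 = A·v_1 = (6, 0).

v_2 = (6, 0)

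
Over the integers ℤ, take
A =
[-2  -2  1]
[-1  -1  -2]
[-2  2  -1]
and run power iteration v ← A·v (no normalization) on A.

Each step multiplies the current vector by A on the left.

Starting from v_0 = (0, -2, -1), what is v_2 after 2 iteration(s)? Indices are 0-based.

v_2 = (-17, -1, 5)

v_0 = (0, -2, -1).
v_1 = A·v_0 = (3, 4, -3).
v_2 = A·v_1 = (-17, -1, 5).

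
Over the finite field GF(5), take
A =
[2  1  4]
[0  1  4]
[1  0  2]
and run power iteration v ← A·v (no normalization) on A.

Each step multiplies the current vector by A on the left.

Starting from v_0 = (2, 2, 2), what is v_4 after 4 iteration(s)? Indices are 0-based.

v_0 = (2, 2, 2).
v_1 = A·v_0 = (4, 0, 1).
v_2 = A·v_1 = (2, 4, 1).
v_3 = A·v_2 = (2, 3, 4).
v_4 = A·v_3 = (3, 4, 0).

v_4 = (3, 4, 0)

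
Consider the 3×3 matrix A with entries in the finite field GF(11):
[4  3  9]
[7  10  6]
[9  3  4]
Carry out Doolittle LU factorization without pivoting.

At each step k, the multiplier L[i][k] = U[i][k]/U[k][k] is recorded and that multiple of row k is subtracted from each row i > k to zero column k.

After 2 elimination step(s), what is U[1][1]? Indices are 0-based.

Step 1: pivot at (0,0) is 4.
  row1 ← row1 − (10)·row0  ⇒  L[1][0]=10, U row1=(0, 2, 4)
  row2 ← row2 − (5)·row0  ⇒  L[2][0]=5, U row2=(0, 10, 3)
Step 2: pivot at (1,1) is 2.
  row2 ← row2 − (5)·row1  ⇒  L[2][1]=5, U row2=(0, 0, 5)

U[1][1] = 2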